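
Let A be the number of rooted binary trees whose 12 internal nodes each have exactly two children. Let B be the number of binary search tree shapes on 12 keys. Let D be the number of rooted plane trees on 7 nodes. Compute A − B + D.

132

Full binary trees with n internal nodes are counted by C_n; here n = 12. So A = C_12 = 208012.
Rooted binary trees with 12 nodes (each child slot possibly empty) number C_12. So B = C_12 = 208012.
A rooted plane tree on 7 nodes has 6 edges, and such trees are counted by C_6. So D = C_6 = 132.
A − B + D = 208012 − 208012 + 132 = 132.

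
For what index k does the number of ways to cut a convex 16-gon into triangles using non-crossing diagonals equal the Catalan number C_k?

Triangulations of a convex m-gon are counted by C_{m−2}; with m = 16 this is C_14.

14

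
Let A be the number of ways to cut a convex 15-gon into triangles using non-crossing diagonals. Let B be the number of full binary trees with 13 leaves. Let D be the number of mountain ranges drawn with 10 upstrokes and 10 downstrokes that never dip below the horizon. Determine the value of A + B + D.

967708

A convex 15-gon is triangulated into 13 triangles, and the number of such triangulations is the Catalan number C_{15−2} = C_13. So A = C_13 = 742900.
A full binary tree with L leaves has L−1 internal nodes and is counted by C_{L−1}; L = 13 gives C_12. So B = C_12 = 208012.
Dyck paths of semilength n (length 2n) are counted by C_n; here n = 10. So D = C_10 = 16796.
A + B + D = 742900 + 208012 + 16796 = 967708.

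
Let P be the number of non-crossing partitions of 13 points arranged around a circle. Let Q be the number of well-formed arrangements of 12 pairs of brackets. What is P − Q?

The non-crossing partitions of [13] form a lattice of size C_13. So P = C_13 = 742900.
With 12 pairs the number of balanced bracket strings is the Catalan number C_12. So Q = C_12 = 208012.
P − Q = 742900 − 208012 = 534888.

534888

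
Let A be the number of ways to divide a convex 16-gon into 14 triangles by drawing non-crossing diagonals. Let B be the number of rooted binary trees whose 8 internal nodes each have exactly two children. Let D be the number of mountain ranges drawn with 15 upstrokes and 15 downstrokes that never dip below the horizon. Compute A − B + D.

The number of triangulations of a 16-gon is the Catalan number C_14 (index = sides − 2). So A = C_14 = 2674440.
The number of full binary trees on 8 internal nodes is the Catalan number C_8. So B = C_8 = 1430.
Paths of 15 up- and 15 down-steps that never dip below the axis are Dyck paths; their count is C_15. So D = C_15 = 9694845.
A − B + D = 2674440 − 1430 + 9694845 = 12367855.

12367855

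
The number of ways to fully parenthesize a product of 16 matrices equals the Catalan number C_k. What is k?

Ways to associate a product of 16 factors correspond to binary trees on 16 leaves, so the count is C_15.

15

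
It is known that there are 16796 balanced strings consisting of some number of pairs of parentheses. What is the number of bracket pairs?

Balanced strings of n bracket-pairs are counted by C_n. Since C_10 = 16796, the index is 10.

10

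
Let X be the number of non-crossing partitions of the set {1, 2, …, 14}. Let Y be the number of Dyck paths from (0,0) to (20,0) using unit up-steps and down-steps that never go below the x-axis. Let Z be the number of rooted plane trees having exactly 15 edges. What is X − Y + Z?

12352489

Non-crossing partitions of an n-element set are counted by C_n; here n = 14. So X = C_14 = 2674440.
Paths of 10 up- and 10 down-steps that never dip below the axis are Dyck paths; their count is C_10. So Y = C_10 = 16796.
A rooted plane tree with 15 edges has 16 nodes, and the count is C_15. So Z = C_15 = 9694845.
X − Y + Z = 2674440 − 16796 + 9694845 = 12352489.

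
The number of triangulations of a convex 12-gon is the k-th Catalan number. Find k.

The number of triangulations of a 12-gon is the Catalan number C_10 (index = sides − 2).

10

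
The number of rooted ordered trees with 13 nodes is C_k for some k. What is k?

Rooted ordered (plane) trees on m nodes have m−1 edges and are counted by C_{m−1}; m = 13 gives C_12.

12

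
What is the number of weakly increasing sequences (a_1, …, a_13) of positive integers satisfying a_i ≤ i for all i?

742900

Such sub-staircase sequences of length n are counted by C_n; here n = 13.
C_13 = C(26,13)/14 = 10400600/14 = 742900.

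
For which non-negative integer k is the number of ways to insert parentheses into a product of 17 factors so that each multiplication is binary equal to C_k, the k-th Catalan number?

Parenthesizations of m factors correspond to full binary trees with m leaves, counted by C_{m−1}; m = 17 gives C_16.

16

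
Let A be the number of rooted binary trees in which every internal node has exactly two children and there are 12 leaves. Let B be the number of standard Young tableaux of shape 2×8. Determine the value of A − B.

57356

A full binary tree with L leaves has L−1 internal nodes and is counted by C_{L−1}; L = 12 gives C_11. So A = C_11 = 58786.
By the hook-length formula (or a Dyck-path bijection), SYT of shape 2×8 number C_8. So B = C_8 = 1430.
A − B = 58786 − 1430 = 57356.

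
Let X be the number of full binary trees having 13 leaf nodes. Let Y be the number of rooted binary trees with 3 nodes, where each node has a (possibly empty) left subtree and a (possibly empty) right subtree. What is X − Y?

Full binary trees with 13 leaves have 13−1 = 12 internal nodes, so there are C_12 of them. So X = C_12 = 208012.
Rooted binary trees with 3 nodes (each child slot possibly empty) number C_3. So Y = C_3 = 5.
X − Y = 208012 − 5 = 208007.

208007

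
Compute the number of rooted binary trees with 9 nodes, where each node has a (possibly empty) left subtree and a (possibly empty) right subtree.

4862

There are C_n binary search tree shapes on n keys; with n = 9 that is C_9.
C_9 = 4862.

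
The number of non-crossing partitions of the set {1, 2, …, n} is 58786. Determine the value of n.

11

Non-crossing partitions of [n] are counted by C_n, and C_11 = 58786.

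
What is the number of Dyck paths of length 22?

58786

A Dyck path with 11 up-steps and 11 down-steps has semilength 11, so there are C_11 of them.
C_11 = C_10 · 2(2·10+1)/(10+2) = 16796 · 42/12 = 58786.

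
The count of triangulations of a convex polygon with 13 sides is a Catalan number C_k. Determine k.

The number of triangulations of a 13-gon is the Catalan number C_11 (index = sides − 2).

11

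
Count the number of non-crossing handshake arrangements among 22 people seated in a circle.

Non-crossing handshake pairings of 2n people are counted by C_n; 22 people gives n = 11.
C_11 = C(22,11)/12 = 705432/12 = 58786.

58786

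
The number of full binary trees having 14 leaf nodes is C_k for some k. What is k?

A full binary tree with L leaves has L−1 internal nodes and is counted by C_{L−1}; L = 14 gives C_13.

13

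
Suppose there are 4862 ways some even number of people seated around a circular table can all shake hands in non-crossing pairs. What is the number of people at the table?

18

Non-crossing handshake pairings of 2n people are counted by C_n, and C_9 = 4862.
So n = 9, and there are 2n = 18 people.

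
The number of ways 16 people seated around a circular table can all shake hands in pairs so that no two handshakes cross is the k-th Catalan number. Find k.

8

Non-crossing handshake pairings of 2n people are counted by C_n; 16 people gives n = 8.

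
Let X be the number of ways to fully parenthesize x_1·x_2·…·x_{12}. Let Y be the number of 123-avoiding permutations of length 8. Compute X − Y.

Bracketing 12 factors into binary products is counted by C_{12−1} = C_11. So X = C_11 = 58786.
Permutations of [n] avoiding any single length-3 pattern are counted by C_n; here n = 8. So Y = C_8 = 1430.
X − Y = 58786 − 1430 = 57356.

57356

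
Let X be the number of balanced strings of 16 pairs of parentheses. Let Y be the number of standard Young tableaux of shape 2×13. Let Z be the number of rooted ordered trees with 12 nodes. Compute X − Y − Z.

A balanced arrangement of 16 bracket pairs is a Dyck word of semilength 16, so the count is C_16. So X = C_16 = 35357670.
By the hook-length formula (or a Dyck-path bijection), SYT of shape 2×13 number C_13. So Y = C_13 = 742900.
Rooted ordered (plane) trees on m nodes have m−1 edges and are counted by C_{m−1}; m = 12 gives C_11. So Z = C_11 = 58786.
X − Y − Z = 35357670 − 742900 − 58786 = 34555984.

34555984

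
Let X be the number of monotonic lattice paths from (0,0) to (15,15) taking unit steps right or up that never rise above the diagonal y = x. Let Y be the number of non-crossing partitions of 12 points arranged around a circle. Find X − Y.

Sub-diagonal monotone paths from (0,0) to (15,15) biject with Dyck paths of semilength 15, giving C_15. So X = C_15 = 9694845.
Non-crossing partitions of an n-element set are counted by C_n; here n = 12. So Y = C_12 = 208012.
X − Y = 9694845 − 208012 = 9486833.

9486833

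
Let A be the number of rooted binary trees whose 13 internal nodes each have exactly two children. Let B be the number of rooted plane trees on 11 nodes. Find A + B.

Full binary trees with n internal nodes are counted by C_n; here n = 13. So A = C_13 = 742900.
A rooted plane tree on 11 nodes has 10 edges, and such trees are counted by C_10. So B = C_10 = 16796.
A + B = 742900 + 16796 = 759696.

759696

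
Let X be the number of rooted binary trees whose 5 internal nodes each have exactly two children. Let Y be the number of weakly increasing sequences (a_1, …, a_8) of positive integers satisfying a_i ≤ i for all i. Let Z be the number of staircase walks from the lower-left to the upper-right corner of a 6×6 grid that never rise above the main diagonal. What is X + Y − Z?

1340

The number of full binary trees on 5 internal nodes is the Catalan number C_5. So X = C_5 = 42.
Weakly increasing sequences with a_i ≤ i biject with Dyck paths of semilength 8, so there are C_8. So Y = C_8 = 1430.
Monotone paths in an n×n grid that stay weakly below the diagonal are counted by C_n; here n = 6. So Z = C_6 = 132.
X + Y − Z = 42 + 1430 − 132 = 1340.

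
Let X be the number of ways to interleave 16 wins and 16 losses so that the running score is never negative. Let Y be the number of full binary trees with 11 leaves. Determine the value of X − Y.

35340874

Ballot sequences with n votes each where one side never trails are Dyck words, counted by C_n; here n = 16. So X = C_16 = 35357670.
A full binary tree with L leaves has L−1 internal nodes and is counted by C_{L−1}; L = 11 gives C_10. So Y = C_10 = 16796.
X − Y = 35357670 − 16796 = 35340874.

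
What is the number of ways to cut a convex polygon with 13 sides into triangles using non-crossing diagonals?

The number of triangulations of a 13-gon is the Catalan number C_11 (index = sides − 2).
C_11 = C(22,11)/12 = 705432/12 = 58786.

58786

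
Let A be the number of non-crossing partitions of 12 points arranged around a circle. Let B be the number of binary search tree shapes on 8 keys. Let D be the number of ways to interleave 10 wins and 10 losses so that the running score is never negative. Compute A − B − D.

189786

The non-crossing partitions of [12] form a lattice of size C_12. So A = C_12 = 208012.
There are C_n binary search tree shapes on n keys; with n = 8 that is C_8. So B = C_8 = 1430.
Ballot sequences with n votes each where one side never trails are Dyck words, counted by C_n; here n = 10. So D = C_10 = 16796.
A − B − D = 208012 − 1430 − 16796 = 189786.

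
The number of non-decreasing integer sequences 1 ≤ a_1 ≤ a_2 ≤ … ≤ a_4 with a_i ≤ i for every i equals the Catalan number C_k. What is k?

Weakly increasing sequences with a_i ≤ i biject with Dyck paths of semilength 4, so there are C_4.

4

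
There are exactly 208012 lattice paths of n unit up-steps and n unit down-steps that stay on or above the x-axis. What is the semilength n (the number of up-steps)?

12

Dyck paths of semilength n are counted by C_n. The Catalan number equal to 208012 is C_12.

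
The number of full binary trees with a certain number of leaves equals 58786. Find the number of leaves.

12

Full binary trees with L leaves are counted by C_{L−1}. The Catalan number equal to 58786 is C_11.
So the index is 11, and the number of leaves is 11 + 1 = 12.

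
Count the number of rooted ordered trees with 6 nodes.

Rooted ordered (plane) trees on m nodes have m−1 edges and are counted by C_{m−1}; m = 6 gives C_5.
C_5 = C(10,5)/6 = 252/6 = 42.

42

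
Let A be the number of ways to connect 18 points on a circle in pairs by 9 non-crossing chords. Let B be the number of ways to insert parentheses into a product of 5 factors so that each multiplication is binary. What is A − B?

4848

Non-crossing perfect matchings of 2n points on a circle are counted by C_n; with 18 points, n = 9. So A = C_9 = 4862.
Parenthesizations of m factors correspond to full binary trees with m leaves, counted by C_{m−1}; m = 5 gives C_4. So B = C_4 = 14.
A − B = 4862 − 14 = 4848.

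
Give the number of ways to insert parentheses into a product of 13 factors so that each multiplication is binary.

208012

Ways to associate a product of 13 factors correspond to binary trees on 13 leaves, so the count is C_12.
C_12 = C(24,12)/13 = 2704156/13 = 208012.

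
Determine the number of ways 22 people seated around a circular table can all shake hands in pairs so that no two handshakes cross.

58786

With 22 = 2·11 people, non-crossing handshake pairings are non-crossing perfect matchings on a circle, counted by C_11.
C_11 = C(22,11)/12 = 705432/12 = 58786.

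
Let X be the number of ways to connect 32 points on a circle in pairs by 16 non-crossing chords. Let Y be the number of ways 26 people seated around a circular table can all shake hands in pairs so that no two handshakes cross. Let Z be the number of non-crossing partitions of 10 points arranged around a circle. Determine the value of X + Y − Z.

36083774

Pairing 32 circle points by 16 non-crossing chords gives C_16 matchings. So X = C_16 = 35357670.
With 26 = 2·13 people, non-crossing handshake pairings are non-crossing perfect matchings on a circle, counted by C_13. So Y = C_13 = 742900.
The non-crossing partitions of [10] form a lattice of size C_10. So Z = C_10 = 16796.
X + Y − Z = 35357670 + 742900 − 16796 = 36083774.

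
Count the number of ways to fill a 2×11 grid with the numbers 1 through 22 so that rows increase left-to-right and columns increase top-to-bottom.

58786

By the hook-length formula (or a Dyck-path bijection), SYT of shape 2×11 number C_11.
C_11 = C(22,11)/12 = 705432/12 = 58786.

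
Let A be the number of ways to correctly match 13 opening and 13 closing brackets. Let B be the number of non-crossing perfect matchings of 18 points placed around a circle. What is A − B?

With 13 pairs the number of balanced bracket strings is the Catalan number C_13. So A = C_13 = 742900.
Non-crossing perfect matchings of 2n points on a circle are counted by C_n; with 18 points, n = 9. So B = C_9 = 4862.
A − B = 742900 − 4862 = 738038.

738038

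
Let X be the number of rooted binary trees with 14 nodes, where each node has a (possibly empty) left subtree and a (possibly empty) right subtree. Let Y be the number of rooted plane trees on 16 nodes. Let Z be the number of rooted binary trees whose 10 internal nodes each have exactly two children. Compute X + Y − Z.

There are C_n binary search tree shapes on n keys; with n = 14 that is C_14. So X = C_14 = 2674440.
Rooted ordered (plane) trees on m nodes have m−1 edges and are counted by C_{m−1}; m = 16 gives C_15. So Y = C_15 = 9694845.
The number of full binary trees on 10 internal nodes is the Catalan number C_10. So Z = C_10 = 16796.
X + Y − Z = 2674440 + 9694845 − 16796 = 12352489.

12352489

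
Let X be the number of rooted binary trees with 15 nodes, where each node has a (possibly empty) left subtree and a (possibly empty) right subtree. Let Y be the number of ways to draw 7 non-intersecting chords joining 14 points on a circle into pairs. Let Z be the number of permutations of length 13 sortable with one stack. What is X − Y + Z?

Binary trees (left/right distinguished) on n nodes are counted by C_n; here n = 15. So X = C_15 = 9694845.
Non-crossing perfect matchings of 2n points on a circle are counted by C_n; with 14 points, n = 7. So Y = C_7 = 429.
By Knuth's characterisation, the stack-sortable permutations of length 13 are the 231-avoiders, numbering C_13. So Z = C_13 = 742900.
X − Y + Z = 9694845 − 429 + 742900 = 10437316.

10437316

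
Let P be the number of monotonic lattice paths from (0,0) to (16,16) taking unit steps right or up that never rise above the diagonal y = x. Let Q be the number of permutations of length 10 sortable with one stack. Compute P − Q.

Sub-diagonal monotone paths from (0,0) to (16,16) biject with Dyck paths of semilength 16, giving C_16. So P = C_16 = 35357670.
By Knuth's characterisation, the stack-sortable permutations of length 10 are the 231-avoiders, numbering C_10. So Q = C_10 = 16796.
P − Q = 35357670 − 16796 = 35340874.

35340874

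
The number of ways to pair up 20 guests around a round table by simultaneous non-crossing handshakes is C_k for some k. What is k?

Non-crossing handshake pairings of 2n people are counted by C_n; 20 people gives n = 10.

10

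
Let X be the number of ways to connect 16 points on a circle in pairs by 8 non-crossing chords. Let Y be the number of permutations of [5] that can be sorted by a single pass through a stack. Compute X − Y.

Pairing 16 circle points by 8 non-crossing chords gives C_8 matchings. So X = C_8 = 1430.
Stack-sortable permutations are exactly the 231-avoiding ones, counted by C_n; here n = 5. So Y = C_5 = 42.
X − Y = 1430 − 42 = 1388.

1388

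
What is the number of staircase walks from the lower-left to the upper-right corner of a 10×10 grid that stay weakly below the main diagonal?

Monotone paths in an n×n grid that stay weakly below the diagonal are counted by C_n; here n = 10.
C_10 = 16796.

16796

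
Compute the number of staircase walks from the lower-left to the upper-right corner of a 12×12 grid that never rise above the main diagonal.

208012

Monotone paths in an n×n grid that stay weakly below the diagonal are counted by C_n; here n = 12.
C_12 = C(24,12)/13 = 2704156/13 = 208012.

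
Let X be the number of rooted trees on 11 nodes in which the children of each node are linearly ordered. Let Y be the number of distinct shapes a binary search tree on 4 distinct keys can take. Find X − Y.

A rooted plane tree on 11 nodes has 10 edges, and such trees are counted by C_10. So X = C_10 = 16796.
Binary trees (left/right distinguished) on n nodes are counted by C_n; here n = 4. So Y = C_4 = 14.
X − Y = 16796 − 14 = 16782.

16782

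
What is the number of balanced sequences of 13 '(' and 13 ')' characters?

742900

A balanced arrangement of 13 bracket pairs is a Dyck word of semilength 13, so the count is C_13.
C_13 = C_12 · 2(2·12+1)/(12+2) = 208012 · 50/14 = 742900.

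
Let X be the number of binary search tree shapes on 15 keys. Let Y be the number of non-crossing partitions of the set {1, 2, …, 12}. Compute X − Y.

Rooted binary trees with 15 nodes (each child slot possibly empty) number C_15. So X = C_15 = 9694845.
Non-crossing partitions of an n-element set are counted by C_n; here n = 12. So Y = C_12 = 208012.
X − Y = 9694845 − 208012 = 9486833.

9486833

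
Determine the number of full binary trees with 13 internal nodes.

The number of full binary trees on 13 internal nodes is the Catalan number C_13.
C_13 = 742900.

742900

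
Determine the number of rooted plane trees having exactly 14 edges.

A rooted plane tree with 14 edges has 15 nodes, and the count is C_14.
C_14 = C(28,14)/15 = 40116600/15 = 2674440.

2674440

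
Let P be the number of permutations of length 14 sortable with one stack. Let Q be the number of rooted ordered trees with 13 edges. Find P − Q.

By Knuth's characterisation, the stack-sortable permutations of length 14 are the 231-avoiders, numbering C_14. So P = C_14 = 2674440.
A rooted plane tree with 13 edges has 14 nodes, and the count is C_13. So Q = C_13 = 742900.
P − Q = 2674440 − 742900 = 1931540.

1931540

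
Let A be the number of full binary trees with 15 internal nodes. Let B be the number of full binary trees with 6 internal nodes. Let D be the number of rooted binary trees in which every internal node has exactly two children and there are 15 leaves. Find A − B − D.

The number of full binary trees on 15 internal nodes is the Catalan number C_15. So A = C_15 = 9694845.
Full binary trees with n internal nodes are counted by C_n; here n = 6. So B = C_6 = 132.
Full binary trees with 15 leaves have 15−1 = 14 internal nodes, so there are C_14 of them. So D = C_14 = 2674440.
A − B − D = 9694845 − 132 − 2674440 = 7020273.

7020273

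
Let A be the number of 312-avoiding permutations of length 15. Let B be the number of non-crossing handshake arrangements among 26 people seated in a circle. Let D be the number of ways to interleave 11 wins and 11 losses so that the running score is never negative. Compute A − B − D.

For any fixed pattern of length 3, the pattern-avoiding permutations of [15] number C_15. So A = C_15 = 9694845.
With 26 = 2·13 people, non-crossing handshake pairings are non-crossing perfect matchings on a circle, counted by C_13. So B = C_13 = 742900.
Reading a vote for the leader as '(' and for the other as ')' turns such a sequence into a balanced string of 11 pairs, so the count is C_11. So D = C_11 = 58786.
A − B − D = 9694845 − 742900 − 58786 = 8893159.

8893159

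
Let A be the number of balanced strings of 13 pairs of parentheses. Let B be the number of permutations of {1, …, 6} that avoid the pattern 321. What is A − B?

742768

With 13 pairs the number of balanced bracket strings is the Catalan number C_13. So A = C_13 = 742900.
For any fixed pattern of length 3, the pattern-avoiding permutations of [6] number C_6. So B = C_6 = 132.
A − B = 742900 − 132 = 742768.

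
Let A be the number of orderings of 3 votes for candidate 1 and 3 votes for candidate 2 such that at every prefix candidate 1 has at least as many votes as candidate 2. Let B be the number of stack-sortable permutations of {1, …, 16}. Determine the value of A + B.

35357675

Reading a vote for the leader as '(' and for the other as ')' turns such a sequence into a balanced string of 3 pairs, so the count is C_3. So A = C_3 = 5.
By Knuth's characterisation, the stack-sortable permutations of length 16 are the 231-avoiders, numbering C_16. So B = C_16 = 35357670.
A + B = 5 + 35357670 = 35357675.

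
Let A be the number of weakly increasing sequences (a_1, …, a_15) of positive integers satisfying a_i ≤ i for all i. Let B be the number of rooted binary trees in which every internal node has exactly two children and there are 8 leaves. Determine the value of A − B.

9694416

Such sub-staircase sequences of length n are counted by C_n; here n = 15. So A = C_15 = 9694845.
A full binary tree with L leaves has L−1 internal nodes and is counted by C_{L−1}; L = 8 gives C_7. So B = C_7 = 429.
A − B = 9694845 − 429 = 9694416.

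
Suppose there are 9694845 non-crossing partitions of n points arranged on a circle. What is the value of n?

15

Non-crossing partitions of [n] are counted by C_n. Since C_15 = 9694845, the index is 15.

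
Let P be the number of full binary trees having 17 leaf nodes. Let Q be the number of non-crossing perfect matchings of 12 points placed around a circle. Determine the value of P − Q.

Full binary trees with 17 leaves have 17−1 = 16 internal nodes, so there are C_16 of them. So P = C_16 = 35357670.
Non-crossing perfect matchings of 2n points on a circle are counted by C_n; with 12 points, n = 6. So Q = C_6 = 132.
P − Q = 35357670 − 132 = 35357538.

35357538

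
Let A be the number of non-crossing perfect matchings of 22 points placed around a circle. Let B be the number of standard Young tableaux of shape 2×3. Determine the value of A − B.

58781

Pairing 22 circle points by 11 non-crossing chords gives C_11 matchings. So A = C_11 = 58786.
Standard Young tableaux of shape 2×n are counted by C_n; here n = 3. So B = C_3 = 5.
A − B = 58786 − 5 = 58781.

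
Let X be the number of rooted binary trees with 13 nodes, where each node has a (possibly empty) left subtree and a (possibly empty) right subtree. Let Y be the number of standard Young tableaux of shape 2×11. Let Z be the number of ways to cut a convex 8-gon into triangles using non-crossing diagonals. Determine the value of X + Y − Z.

801554

Binary trees (left/right distinguished) on n nodes are counted by C_n; here n = 13. So X = C_13 = 742900.
Standard Young tableaux of shape 2×n are counted by C_n; here n = 11. So Y = C_11 = 58786.
The number of triangulations of an 8-gon is the Catalan number C_6 (index = sides − 2). So Z = C_6 = 132.
X + Y − Z = 742900 + 58786 − 132 = 801554.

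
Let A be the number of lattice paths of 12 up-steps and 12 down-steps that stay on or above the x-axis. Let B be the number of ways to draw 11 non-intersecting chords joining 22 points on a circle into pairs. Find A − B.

149226

Dyck paths of semilength n (length 2n) are counted by C_n; here n = 12. So A = C_12 = 208012.
Pairing 22 circle points by 11 non-crossing chords gives C_11 matchings. So B = C_11 = 58786.
A − B = 208012 − 58786 = 149226.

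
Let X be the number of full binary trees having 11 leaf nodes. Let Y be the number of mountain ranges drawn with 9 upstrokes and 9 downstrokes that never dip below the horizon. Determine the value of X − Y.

11934

Full binary trees with 11 leaves have 11−1 = 10 internal nodes, so there are C_10 of them. So X = C_10 = 16796.
A Dyck path with 9 up-steps and 9 down-steps has semilength 9, so there are C_9 of them. So Y = C_9 = 4862.
X − Y = 16796 − 4862 = 11934.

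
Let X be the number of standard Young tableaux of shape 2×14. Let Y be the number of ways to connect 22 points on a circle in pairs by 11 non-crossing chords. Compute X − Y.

2615654

By the hook-length formula (or a Dyck-path bijection), SYT of shape 2×14 number C_14. So X = C_14 = 2674440.
Non-crossing perfect matchings of 2n points on a circle are counted by C_n; with 22 points, n = 11. So Y = C_11 = 58786.
X − Y = 2674440 − 58786 = 2615654.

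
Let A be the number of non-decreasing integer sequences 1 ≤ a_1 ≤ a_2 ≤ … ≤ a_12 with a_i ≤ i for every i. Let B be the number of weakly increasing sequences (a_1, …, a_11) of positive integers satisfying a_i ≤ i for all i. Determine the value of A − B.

149226

Such sub-staircase sequences of length n are counted by C_n; here n = 12. So A = C_12 = 208012.
Weakly increasing sequences with a_i ≤ i biject with Dyck paths of semilength 11, so there are C_11. So B = C_11 = 58786.
A − B = 208012 − 58786 = 149226.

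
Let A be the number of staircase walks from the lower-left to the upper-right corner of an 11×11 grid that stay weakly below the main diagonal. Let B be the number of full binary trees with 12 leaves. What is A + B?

Sub-diagonal monotone paths from (0,0) to (11,11) biject with Dyck paths of semilength 11, giving C_11. So A = C_11 = 58786.
Full binary trees with 12 leaves have 12−1 = 11 internal nodes, so there are C_11 of them. So B = C_11 = 58786.
A + B = 58786 + 58786 = 117572.

117572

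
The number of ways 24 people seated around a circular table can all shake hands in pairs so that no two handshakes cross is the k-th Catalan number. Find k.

With 24 = 2·12 people, non-crossing handshake pairings are non-crossing perfect matchings on a circle, counted by C_12.

12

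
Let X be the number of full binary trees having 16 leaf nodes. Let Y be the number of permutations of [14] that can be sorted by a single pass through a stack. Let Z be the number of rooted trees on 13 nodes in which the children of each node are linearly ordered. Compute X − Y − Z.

6812393

Full binary trees with 16 leaves have 16−1 = 15 internal nodes, so there are C_15 of them. So X = C_15 = 9694845.
By Knuth's characterisation, the stack-sortable permutations of length 14 are the 231-avoiders, numbering C_14. So Y = C_14 = 2674440.
A rooted plane tree on 13 nodes has 12 edges, and such trees are counted by C_12. So Z = C_12 = 208012.
X − Y − Z = 9694845 − 2674440 − 208012 = 6812393.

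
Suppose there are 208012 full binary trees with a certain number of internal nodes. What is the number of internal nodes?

12

Full binary trees with n internal nodes are counted by C_n. The Catalan number equal to 208012 is C_12.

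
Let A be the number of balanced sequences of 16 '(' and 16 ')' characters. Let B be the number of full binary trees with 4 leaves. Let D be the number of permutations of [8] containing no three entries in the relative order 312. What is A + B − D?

With 16 pairs the number of balanced bracket strings is the Catalan number C_16. So A = C_16 = 35357670.
Full binary trees with 4 leaves have 4−1 = 3 internal nodes, so there are C_3 of them. So B = C_3 = 5.
Permutations of [n] avoiding any single length-3 pattern are counted by C_n; here n = 8. So D = C_8 = 1430.
A + B − D = 35357670 + 5 − 1430 = 35356245.

35356245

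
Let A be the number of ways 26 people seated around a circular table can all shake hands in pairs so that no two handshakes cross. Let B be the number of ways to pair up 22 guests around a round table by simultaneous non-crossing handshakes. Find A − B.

684114

Non-crossing handshake pairings of 2n people are counted by C_n; 26 people gives n = 13. So A = C_13 = 742900.
With 22 = 2·11 people, non-crossing handshake pairings are non-crossing perfect matchings on a circle, counted by C_11. So B = C_11 = 58786.
A − B = 742900 − 58786 = 684114.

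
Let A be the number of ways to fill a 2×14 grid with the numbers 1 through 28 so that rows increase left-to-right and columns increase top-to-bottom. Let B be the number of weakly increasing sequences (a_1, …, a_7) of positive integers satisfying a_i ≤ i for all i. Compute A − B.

2674011

Standard Young tableaux of shape 2×n are counted by C_n; here n = 14. So A = C_14 = 2674440.
Weakly increasing sequences with a_i ≤ i biject with Dyck paths of semilength 7, so there are C_7. So B = C_7 = 429.
A − B = 2674440 − 429 = 2674011.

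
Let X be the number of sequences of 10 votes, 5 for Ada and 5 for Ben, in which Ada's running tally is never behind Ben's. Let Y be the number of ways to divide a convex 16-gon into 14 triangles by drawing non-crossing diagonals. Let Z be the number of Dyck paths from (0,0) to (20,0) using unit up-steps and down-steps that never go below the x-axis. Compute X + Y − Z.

2657686

Reading a vote for the leader as '(' and for the other as ')' turns such a sequence into a balanced string of 5 pairs, so the count is C_5. So X = C_5 = 42.
The number of triangulations of a 16-gon is the Catalan number C_14 (index = sides − 2). So Y = C_14 = 2674440.
Dyck paths of semilength n (length 2n) are counted by C_n; here n = 10. So Z = C_10 = 16796.
X + Y − Z = 42 + 2674440 − 16796 = 2657686.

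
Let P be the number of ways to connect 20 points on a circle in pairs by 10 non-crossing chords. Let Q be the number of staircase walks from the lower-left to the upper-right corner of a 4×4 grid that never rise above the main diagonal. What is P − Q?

16782

Non-crossing perfect matchings of 2n points on a circle are counted by C_n; with 20 points, n = 10. So P = C_10 = 16796.
Sub-diagonal monotone paths from (0,0) to (4,4) biject with Dyck paths of semilength 4, giving C_4. So Q = C_4 = 14.
P − Q = 16796 − 14 = 16782.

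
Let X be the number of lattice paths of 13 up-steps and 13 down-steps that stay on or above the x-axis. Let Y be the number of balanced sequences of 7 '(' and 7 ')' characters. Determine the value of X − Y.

742471

Dyck paths of semilength n (length 2n) are counted by C_n; here n = 13. So X = C_13 = 742900.
A balanced arrangement of 7 bracket pairs is a Dyck word of semilength 7, so the count is C_7. So Y = C_7 = 429.
X − Y = 742900 − 429 = 742471.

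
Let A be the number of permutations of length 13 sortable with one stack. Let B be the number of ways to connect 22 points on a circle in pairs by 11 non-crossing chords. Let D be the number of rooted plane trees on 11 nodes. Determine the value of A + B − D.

Stack-sortable permutations are exactly the 231-avoiding ones, counted by C_n; here n = 13. So A = C_13 = 742900.
Pairing 22 circle points by 11 non-crossing chords gives C_11 matchings. So B = C_11 = 58786.
A rooted plane tree on 11 nodes has 10 edges, and such trees are counted by C_10. So D = C_10 = 16796.
A + B − D = 742900 + 58786 − 16796 = 784890.

784890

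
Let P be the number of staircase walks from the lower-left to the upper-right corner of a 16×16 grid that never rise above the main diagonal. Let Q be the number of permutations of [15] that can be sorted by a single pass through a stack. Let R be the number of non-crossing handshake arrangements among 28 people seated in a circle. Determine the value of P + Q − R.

Sub-diagonal monotone paths from (0,0) to (16,16) biject with Dyck paths of semilength 16, giving C_16. So P = C_16 = 35357670.
Stack-sortable permutations are exactly the 231-avoiding ones, counted by C_n; here n = 15. So Q = C_15 = 9694845.
With 28 = 2·14 people, non-crossing handshake pairings are non-crossing perfect matchings on a circle, counted by C_14. So R = C_14 = 2674440.
P + Q − R = 35357670 + 9694845 − 2674440 = 42378075.

42378075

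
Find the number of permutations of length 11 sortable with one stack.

58786

Stack-sortable permutations are exactly the 231-avoiding ones, counted by C_n; here n = 11.
C_11 = C_10 · 2(2·10+1)/(10+2) = 16796 · 42/12 = 58786.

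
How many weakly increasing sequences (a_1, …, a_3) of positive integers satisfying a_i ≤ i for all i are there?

Weakly increasing sequences with a_i ≤ i biject with Dyck paths of semilength 3, so there are C_3.
C_3 = 5.

5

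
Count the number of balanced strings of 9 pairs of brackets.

With 9 pairs the number of balanced bracket strings is the Catalan number C_9.
C_9 = C_8 · 2(2·8+1)/(8+2) = 1430 · 34/10 = 4862.

4862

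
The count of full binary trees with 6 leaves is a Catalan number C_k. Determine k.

Full binary trees with 6 leaves have 6−1 = 5 internal nodes, so there are C_5 of them.

5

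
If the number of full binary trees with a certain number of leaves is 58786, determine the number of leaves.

12

Full binary trees with L leaves are counted by C_{L−1}. Since C_11 = 58786, the index is 11.
So the index is 11, and the number of leaves is 11 + 1 = 12.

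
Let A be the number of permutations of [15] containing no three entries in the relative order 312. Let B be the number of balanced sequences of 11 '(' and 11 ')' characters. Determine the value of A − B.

Permutations of [n] avoiding any single length-3 pattern are counted by C_n; here n = 15. So A = C_15 = 9694845.
Balanced strings of n pairs of brackets are counted by C_n; here n = 11. So B = C_11 = 58786.
A − B = 9694845 − 58786 = 9636059.

9636059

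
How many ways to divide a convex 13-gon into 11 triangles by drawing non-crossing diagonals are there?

58786

Triangulations of a convex m-gon are counted by C_{m−2}; with m = 13 this is C_11.
C_11 = C_10 · 2(2·10+1)/(10+2) = 16796 · 42/12 = 58786.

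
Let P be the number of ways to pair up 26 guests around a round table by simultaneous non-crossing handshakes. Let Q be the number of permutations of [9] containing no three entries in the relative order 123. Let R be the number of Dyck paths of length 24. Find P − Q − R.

Non-crossing handshake pairings of 2n people are counted by C_n; 26 people gives n = 13. So P = C_13 = 742900.
Permutations of [n] avoiding any single length-3 pattern are counted by C_n; here n = 9. So Q = C_9 = 4862.
A Dyck path with 12 up-steps and 12 down-steps has semilength 12, so there are C_12 of them. So R = C_12 = 208012.
P − Q − R = 742900 − 4862 − 208012 = 530026.

530026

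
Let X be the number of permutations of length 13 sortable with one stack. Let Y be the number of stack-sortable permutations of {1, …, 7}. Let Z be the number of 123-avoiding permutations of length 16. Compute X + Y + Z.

By Knuth's characterisation, the stack-sortable permutations of length 13 are the 231-avoiders, numbering C_13. So X = C_13 = 742900.
By Knuth's characterisation, the stack-sortable permutations of length 7 are the 231-avoiders, numbering C_7. So Y = C_7 = 429.
For any fixed pattern of length 3, the pattern-avoiding permutations of [16] number C_16. So Z = C_16 = 35357670.
X + Y + Z = 742900 + 429 + 35357670 = 36100999.

36100999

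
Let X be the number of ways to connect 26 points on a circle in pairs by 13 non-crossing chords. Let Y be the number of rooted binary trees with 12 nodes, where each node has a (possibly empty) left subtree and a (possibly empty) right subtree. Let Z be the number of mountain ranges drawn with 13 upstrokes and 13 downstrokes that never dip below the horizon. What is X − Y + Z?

1277788

Non-crossing perfect matchings of 2n points on a circle are counted by C_n; with 26 points, n = 13. So X = C_13 = 742900.
There are C_n binary search tree shapes on n keys; with n = 12 that is C_12. So Y = C_12 = 208012.
Paths of 13 up- and 13 down-steps that never dip below the axis are Dyck paths; their count is C_13. So Z = C_13 = 742900.
X − Y + Z = 742900 − 208012 + 742900 = 1277788.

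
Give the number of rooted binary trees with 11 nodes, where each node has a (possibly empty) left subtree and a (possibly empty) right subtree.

Binary trees (left/right distinguished) on n nodes are counted by C_n; here n = 11.
C_11 = 58786.

58786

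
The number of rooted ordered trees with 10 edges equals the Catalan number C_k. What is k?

A rooted plane tree with 10 edges has 11 nodes, and the count is C_10.

10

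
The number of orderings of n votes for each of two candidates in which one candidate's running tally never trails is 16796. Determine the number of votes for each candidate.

Such ballot sequences with n votes each are counted by C_n. The Catalan number equal to 16796 is C_10.

10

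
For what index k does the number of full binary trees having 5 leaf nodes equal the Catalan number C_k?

Full binary trees with 5 leaves have 5−1 = 4 internal nodes, so there are C_4 of them.

4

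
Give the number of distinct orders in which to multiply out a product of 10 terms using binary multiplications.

4862

Ways to associate a product of 10 factors correspond to binary trees on 10 leaves, so the count is C_9.
C_9 = C(18,9)/10 = 48620/10 = 4862.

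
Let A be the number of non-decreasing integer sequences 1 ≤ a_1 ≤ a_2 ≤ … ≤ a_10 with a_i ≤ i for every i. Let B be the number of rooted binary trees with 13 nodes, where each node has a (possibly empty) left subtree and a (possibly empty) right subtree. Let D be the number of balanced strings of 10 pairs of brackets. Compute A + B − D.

Such sub-staircase sequences of length n are counted by C_n; here n = 10. So A = C_10 = 16796.
Rooted binary trees with 13 nodes (each child slot possibly empty) number C_13. So B = C_13 = 742900.
A balanced arrangement of 10 bracket pairs is a Dyck word of semilength 10, so the count is C_10. So D = C_10 = 16796.
A + B − D = 16796 + 742900 − 16796 = 742900.

742900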